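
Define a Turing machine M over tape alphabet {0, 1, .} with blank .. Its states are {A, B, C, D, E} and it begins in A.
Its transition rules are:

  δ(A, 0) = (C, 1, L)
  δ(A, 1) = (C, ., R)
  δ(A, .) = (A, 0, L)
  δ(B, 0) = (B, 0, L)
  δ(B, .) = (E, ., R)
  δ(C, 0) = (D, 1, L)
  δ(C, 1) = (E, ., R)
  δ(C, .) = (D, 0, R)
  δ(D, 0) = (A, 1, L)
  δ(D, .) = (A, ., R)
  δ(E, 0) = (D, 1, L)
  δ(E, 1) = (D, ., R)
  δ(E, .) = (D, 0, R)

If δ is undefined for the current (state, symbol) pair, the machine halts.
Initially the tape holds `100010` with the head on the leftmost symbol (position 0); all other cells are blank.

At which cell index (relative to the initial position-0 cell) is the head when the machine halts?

6

state=A head=0 tape=[1]00010...   (A,1)→(C,.,R)
state=C head=1 tape=.[0]0010...   (C,0)→(D,1,L)
state=D head=0 tape=[.]10010...   (D,.)→(A,.,R)
state=A head=1 tape=.[1]0010...   (A,1)→(C,.,R)
state=C head=2 tape=..[0]010...   (C,0)→(D,1,L)
state=D head=1 tape=.[.]1010...   (D,.)→(A,.,R)
state=A head=2 tape=..[1]010...   (A,1)→(C,.,R)
state=C head=3 tape=...[0]10...   (C,0)→(D,1,L)
state=D head=2 tape=..[.]110...   (D,.)→(A,.,R)
state=A head=3 tape=...[1]10...   (A,1)→(C,.,R)
state=C head=4 tape=....[1]0...   (C,1)→(E,.,R)
state=E head=5 tape=.....[0]...   (E,0)→(D,1,L)
state=D head=4 tape=....[.]1...   (D,.)→(A,.,R)
state=A head=5 tape=.....[1]...   (A,1)→(C,.,R)
state=C head=6 tape=......[.]..   (C,.)→(D,0,R)
state=D head=7 tape=......0[.].   (D,.)→(A,.,R)
state=A head=8 tape=......0.[.]   (A,.)→(A,0,L)
state=A head=7 tape=......0[.]0   (A,.)→(A,0,L)
state=A head=6 tape=......[0]00   (A,0)→(C,1,L)
state=C head=5 tape=.....[.]100   (C,.)→(D,0,R)
state=D head=6 tape=.....0[1]00
At halt the head is at cell 6.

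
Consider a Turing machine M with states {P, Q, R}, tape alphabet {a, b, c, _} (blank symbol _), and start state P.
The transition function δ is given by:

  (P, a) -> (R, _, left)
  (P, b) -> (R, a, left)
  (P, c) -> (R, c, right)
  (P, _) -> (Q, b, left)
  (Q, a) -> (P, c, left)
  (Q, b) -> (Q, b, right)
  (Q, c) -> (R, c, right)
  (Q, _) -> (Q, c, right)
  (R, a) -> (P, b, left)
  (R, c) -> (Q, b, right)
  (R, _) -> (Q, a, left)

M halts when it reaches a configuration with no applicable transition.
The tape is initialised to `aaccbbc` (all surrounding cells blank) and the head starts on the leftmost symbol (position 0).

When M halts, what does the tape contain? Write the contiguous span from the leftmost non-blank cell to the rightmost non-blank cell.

P | __[a]accbbc_   read a → write _, move left, go to R
R | _[_]_accbbc_   read _ → write a, move left, go to Q
Q | [_]a_accbbc_   read _ → write c, move right, go to Q
Q | c[a]_accbbc_   read a → write c, move left, go to P
P | [c]c_accbbc_   read c → write c, move right, go to R
R | c[c]_accbbc_   read c → write b, move right, go to Q
Q | cb[_]accbbc_   read _ → write c, move right, go to Q
Q | cbc[a]ccbbc_   read a → write c, move left, go to P
P | cb[c]cccbbc_   read c → write c, move right, go to R
R | cbc[c]ccbbc_   read c → write b, move right, go to Q
Q | cbcb[c]cbbc_   read c → write c, move right, go to R
R | cbcbc[c]bbc_   read c → write b, move right, go to Q
Q | cbcbcb[b]bc_   read b → write b, move right, go to Q
Q | cbcbcbb[b]c_   read b → write b, move right, go to Q
Q | cbcbcbbb[c]_   read c → write c, move right, go to R
R | cbcbcbbbc[_]   read _ → write a, move left, go to Q
Q | cbcbcbbb[c]a   read c → write c, move right, go to R
R | cbcbcbbbc[a]   read a → write b, move left, go to P
P | cbcbcbbb[c]b   read c → write c, move right, go to R
R | cbcbcbbbc[b]
The non-blank tape span at halt is cbcbcbbbcb.

cbcbcbbbcb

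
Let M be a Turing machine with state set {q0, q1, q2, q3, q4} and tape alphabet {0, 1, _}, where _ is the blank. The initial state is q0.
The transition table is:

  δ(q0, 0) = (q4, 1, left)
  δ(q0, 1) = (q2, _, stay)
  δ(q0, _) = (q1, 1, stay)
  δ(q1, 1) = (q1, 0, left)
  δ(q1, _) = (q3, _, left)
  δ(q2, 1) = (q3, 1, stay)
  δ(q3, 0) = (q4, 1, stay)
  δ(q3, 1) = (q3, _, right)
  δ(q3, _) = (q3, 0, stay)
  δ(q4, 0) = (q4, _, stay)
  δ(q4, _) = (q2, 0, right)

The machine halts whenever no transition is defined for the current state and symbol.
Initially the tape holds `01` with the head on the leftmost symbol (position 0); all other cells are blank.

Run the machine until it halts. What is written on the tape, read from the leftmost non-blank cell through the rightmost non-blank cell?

0__1

q0 | _[0]1_   read 0 → write 1, move left, go to q4
q4 | [_]11_   read _ → write 0, move right, go to q2
q2 | 0[1]1_   read 1 → write 1, move stay, go to q3
q3 | 0[1]1_   read 1 → write _, move right, go to q3
q3 | 0_[1]_   read 1 → write _, move right, go to q3
q3 | 0__[_]   read _ → write 0, move stay, go to q3
q3 | 0__[0]   read 0 → write 1, move stay, go to q4
q4 | 0__[1]
The non-blank tape span at halt is 0__1.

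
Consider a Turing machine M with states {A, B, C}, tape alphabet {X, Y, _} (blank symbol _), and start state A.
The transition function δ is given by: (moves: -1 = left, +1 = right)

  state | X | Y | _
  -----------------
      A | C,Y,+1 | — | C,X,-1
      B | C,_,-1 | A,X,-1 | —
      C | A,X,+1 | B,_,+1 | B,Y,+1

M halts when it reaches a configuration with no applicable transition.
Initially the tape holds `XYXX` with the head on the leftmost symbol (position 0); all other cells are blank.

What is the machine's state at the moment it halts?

B

A | [X]YXX   read X → write Y, move +1, go to C
C | Y[Y]XX   read Y → write _, move +1, go to B
B | Y_[X]X   read X → write _, move -1, go to C
C | Y[_]_X   read _ → write Y, move +1, go to B
B | YY[_]X
No transition is defined for (B, _); M halts in state B.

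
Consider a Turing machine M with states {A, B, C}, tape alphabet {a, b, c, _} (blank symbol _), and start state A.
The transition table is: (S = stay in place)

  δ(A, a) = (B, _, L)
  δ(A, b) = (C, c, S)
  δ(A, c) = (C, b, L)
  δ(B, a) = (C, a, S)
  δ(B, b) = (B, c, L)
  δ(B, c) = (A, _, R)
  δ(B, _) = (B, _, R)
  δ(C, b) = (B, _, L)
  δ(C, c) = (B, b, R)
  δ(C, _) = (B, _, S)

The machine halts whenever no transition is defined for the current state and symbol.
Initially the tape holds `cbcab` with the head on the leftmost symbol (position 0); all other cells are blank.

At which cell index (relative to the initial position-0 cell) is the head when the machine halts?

5

state=A head=0 tape=_[c]bcab_   (A,c)→(C,b,L)
state=C head=-1 tape=[_]bbcab_   (C,_)→(B,_,S)
state=B head=-1 tape=[_]bbcab_   (B,_)→(B,_,R)
state=B head=0 tape=_[b]bcab_   (B,b)→(B,c,L)
state=B head=-1 tape=[_]cbcab_   (B,_)→(B,_,R)
state=B head=0 tape=_[c]bcab_   (B,c)→(A,_,R)
state=A head=1 tape=__[b]cab_   (A,b)→(C,c,S)
state=C head=1 tape=__[c]cab_   (C,c)→(B,b,R)
state=B head=2 tape=__b[c]ab_   (B,c)→(A,_,R)
state=A head=3 tape=__b_[a]b_   (A,a)→(B,_,L)
state=B head=2 tape=__b[_]_b_   (B,_)→(B,_,R)
state=B head=3 tape=__b_[_]b_   (B,_)→(B,_,R)
state=B head=4 tape=__b__[b]_   (B,b)→(B,c,L)
state=B head=3 tape=__b_[_]c_   (B,_)→(B,_,R)
state=B head=4 tape=__b__[c]_   (B,c)→(A,_,R)
state=A head=5 tape=__b___[_]
At halt the head is at cell 5.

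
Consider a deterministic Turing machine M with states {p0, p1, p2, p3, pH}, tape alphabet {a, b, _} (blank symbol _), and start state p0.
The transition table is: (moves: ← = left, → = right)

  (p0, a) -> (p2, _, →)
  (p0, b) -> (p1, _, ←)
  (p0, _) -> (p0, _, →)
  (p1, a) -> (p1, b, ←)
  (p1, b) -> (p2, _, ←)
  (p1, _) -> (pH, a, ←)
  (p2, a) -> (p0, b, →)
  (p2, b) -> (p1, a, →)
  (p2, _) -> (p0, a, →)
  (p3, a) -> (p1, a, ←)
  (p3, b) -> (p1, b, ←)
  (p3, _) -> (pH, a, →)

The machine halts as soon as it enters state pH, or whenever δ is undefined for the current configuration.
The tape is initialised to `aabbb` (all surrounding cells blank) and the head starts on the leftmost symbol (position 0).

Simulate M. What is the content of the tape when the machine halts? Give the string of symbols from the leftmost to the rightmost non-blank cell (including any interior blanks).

a_a_b

state=p0 head=0 tape=[a]abbb   (p0,a)→(p2,_,→)
state=p2 head=1 tape=_[a]bbb   (p2,a)→(p0,b,→)
state=p0 head=2 tape=_b[b]bb   (p0,b)→(p1,_,←)
state=p1 head=1 tape=_[b]_bb   (p1,b)→(p2,_,←)
state=p2 head=0 tape=[_]__bb   (p2,_)→(p0,a,→)
state=p0 head=1 tape=a[_]_bb   (p0,_)→(p0,_,→)
state=p0 head=2 tape=a_[_]bb   (p0,_)→(p0,_,→)
state=p0 head=3 tape=a__[b]b   (p0,b)→(p1,_,←)
state=p1 head=2 tape=a_[_]_b   (p1,_)→(pH,a,←)
state=pH head=1 tape=a[_]a_b
The non-blank tape span at halt is a_a_b.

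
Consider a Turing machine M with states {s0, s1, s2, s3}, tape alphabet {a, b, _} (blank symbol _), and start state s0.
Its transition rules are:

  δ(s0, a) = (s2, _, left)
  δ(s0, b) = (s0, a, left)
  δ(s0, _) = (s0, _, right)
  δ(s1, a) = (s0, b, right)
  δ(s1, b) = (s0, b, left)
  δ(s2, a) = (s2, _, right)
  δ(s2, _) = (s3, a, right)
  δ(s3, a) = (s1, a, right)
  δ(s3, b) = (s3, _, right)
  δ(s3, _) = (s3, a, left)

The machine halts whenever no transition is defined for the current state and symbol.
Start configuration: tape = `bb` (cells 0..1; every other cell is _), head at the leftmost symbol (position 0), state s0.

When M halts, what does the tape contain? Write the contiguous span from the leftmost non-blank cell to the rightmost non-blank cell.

state=s0 head=0 tape=__[b]b   (s0,b)→(s0,a,left)
state=s0 head=-1 tape=_[_]ab   (s0,_)→(s0,_,right)
state=s0 head=0 tape=__[a]b   (s0,a)→(s2,_,left)
state=s2 head=-1 tape=_[_]_b   (s2,_)→(s3,a,right)
state=s3 head=0 tape=_a[_]b   (s3,_)→(s3,a,left)
state=s3 head=-1 tape=_[a]ab   (s3,a)→(s1,a,right)
state=s1 head=0 tape=_a[a]b   (s1,a)→(s0,b,right)
state=s0 head=1 tape=_ab[b]   (s0,b)→(s0,a,left)
state=s0 head=0 tape=_a[b]a   (s0,b)→(s0,a,left)
state=s0 head=-1 tape=_[a]aa   (s0,a)→(s2,_,left)
state=s2 head=-2 tape=[_]_aa   (s2,_)→(s3,a,right)
state=s3 head=-1 tape=a[_]aa   (s3,_)→(s3,a,left)
state=s3 head=-2 tape=[a]aaa   (s3,a)→(s1,a,right)
state=s1 head=-1 tape=a[a]aa   (s1,a)→(s0,b,right)
state=s0 head=0 tape=ab[a]a   (s0,a)→(s2,_,left)
state=s2 head=-1 tape=a[b]_a
The non-blank tape span at halt is ab_a.

ab_a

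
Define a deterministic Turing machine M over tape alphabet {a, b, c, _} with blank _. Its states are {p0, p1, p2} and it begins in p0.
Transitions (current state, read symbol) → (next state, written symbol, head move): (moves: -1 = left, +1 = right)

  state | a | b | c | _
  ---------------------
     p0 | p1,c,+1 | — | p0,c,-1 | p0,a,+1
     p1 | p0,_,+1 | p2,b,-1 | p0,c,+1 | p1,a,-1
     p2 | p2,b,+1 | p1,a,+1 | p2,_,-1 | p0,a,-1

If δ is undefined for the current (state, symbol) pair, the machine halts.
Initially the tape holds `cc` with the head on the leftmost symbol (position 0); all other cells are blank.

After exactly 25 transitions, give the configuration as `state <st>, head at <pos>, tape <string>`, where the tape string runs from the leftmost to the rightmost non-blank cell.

state p1, head at -3, tape cccccc

p0 | ____[c]c   read c → write c, move -1, go to p0
p0 | ___[_]cc   read _ → write a, move +1, go to p0
p0 | ___a[c]c   read c → write c, move -1, go to p0
p0 | ___[a]cc   read a → write c, move +1, go to p1
p1 | ___c[c]c   read c → write c, move +1, go to p0
p0 | ___cc[c]   read c → write c, move -1, go to p0
p0 | ___c[c]c   read c → write c, move -1, go to p0
p0 | ___[c]cc   read c → write c, move -1, go to p0
p0 | __[_]ccc   read _ → write a, move +1, go to p0
p0 | __a[c]cc   read c → write c, move -1, go to p0
p0 | __[a]ccc   read a → write c, move +1, go to p1
p1 | __c[c]cc   read c → write c, move +1, go to p0
p0 | __cc[c]c   read c → write c, move -1, go to p0
p0 | __c[c]cc   read c → write c, move -1, go to p0
p0 | __[c]ccc   read c → write c, move -1, go to p0
p0 | _[_]cccc   read _ → write a, move +1, go to p0
p0 | _a[c]ccc   read c → write c, move -1, go to p0
p0 | _[a]cccc   read a → write c, move +1, go to p1
p1 | _c[c]ccc   read c → write c, move +1, go to p0
p0 | _cc[c]cc   read c → write c, move -1, go to p0
p0 | _c[c]ccc   read c → write c, move -1, go to p0
p0 | _[c]cccc   read c → write c, move -1, go to p0
p0 | [_]ccccc   read _ → write a, move +1, go to p0
p0 | a[c]cccc   read c → write c, move -1, go to p0
p0 | [a]ccccc   read a → write c, move +1, go to p1
p1 | c[c]cccc
After 25 steps: state p1, head at -3, tape cccccc.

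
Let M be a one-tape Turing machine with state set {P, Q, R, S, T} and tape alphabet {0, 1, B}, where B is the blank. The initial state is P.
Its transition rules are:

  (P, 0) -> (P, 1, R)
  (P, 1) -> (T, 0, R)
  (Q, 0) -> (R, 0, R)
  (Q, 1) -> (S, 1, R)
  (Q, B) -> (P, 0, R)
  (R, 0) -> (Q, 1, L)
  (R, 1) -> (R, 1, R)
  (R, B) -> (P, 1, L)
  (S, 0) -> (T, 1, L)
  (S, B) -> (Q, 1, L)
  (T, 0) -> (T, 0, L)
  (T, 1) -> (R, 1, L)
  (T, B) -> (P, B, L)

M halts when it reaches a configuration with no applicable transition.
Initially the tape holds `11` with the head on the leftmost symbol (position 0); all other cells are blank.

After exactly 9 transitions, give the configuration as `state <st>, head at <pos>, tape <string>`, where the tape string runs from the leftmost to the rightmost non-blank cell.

state R, head at 1, tape 011

state=P head=0 tape=B[1]1   (P,1)→(T,0,R)
state=T head=1 tape=B0[1]   (T,1)→(R,1,L)
state=R head=0 tape=B[0]1   (R,0)→(Q,1,L)
state=Q head=-1 tape=[B]11   (Q,B)→(P,0,R)
state=P head=0 tape=0[1]1   (P,1)→(T,0,R)
state=T head=1 tape=00[1]   (T,1)→(R,1,L)
state=R head=0 tape=0[0]1   (R,0)→(Q,1,L)
state=Q head=-1 tape=[0]11   (Q,0)→(R,0,R)
state=R head=0 tape=0[1]1   (R,1)→(R,1,R)
state=R head=1 tape=01[1]
After 9 steps: state R, head at 1, tape 011.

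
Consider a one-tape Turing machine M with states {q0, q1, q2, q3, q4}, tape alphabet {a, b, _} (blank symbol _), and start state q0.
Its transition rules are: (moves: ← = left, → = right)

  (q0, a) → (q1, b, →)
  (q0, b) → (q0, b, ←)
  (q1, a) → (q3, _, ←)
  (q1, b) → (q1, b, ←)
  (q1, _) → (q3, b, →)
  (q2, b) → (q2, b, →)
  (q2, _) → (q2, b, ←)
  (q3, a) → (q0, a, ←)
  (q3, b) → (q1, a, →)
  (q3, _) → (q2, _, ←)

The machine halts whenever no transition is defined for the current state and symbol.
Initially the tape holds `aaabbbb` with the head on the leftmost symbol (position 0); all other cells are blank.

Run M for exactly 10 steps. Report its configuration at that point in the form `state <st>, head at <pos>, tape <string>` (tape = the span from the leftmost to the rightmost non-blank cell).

state q3, head at 0, tape bbbabbbb

state=q0 head=0 tape=_[a]aabbbb   (q0,a)→(q1,b,→)
state=q1 head=1 tape=_b[a]abbbb   (q1,a)→(q3,_,←)
state=q3 head=0 tape=_[b]_abbbb   (q3,b)→(q1,a,→)
state=q1 head=1 tape=_a[_]abbbb   (q1,_)→(q3,b,→)
state=q3 head=2 tape=_ab[a]bbbb   (q3,a)→(q0,a,←)
state=q0 head=1 tape=_a[b]abbbb   (q0,b)→(q0,b,←)
state=q0 head=0 tape=_[a]babbbb   (q0,a)→(q1,b,→)
state=q1 head=1 tape=_b[b]abbbb   (q1,b)→(q1,b,←)
state=q1 head=0 tape=_[b]babbbb   (q1,b)→(q1,b,←)
state=q1 head=-1 tape=[_]bbabbbb   (q1,_)→(q3,b,→)
state=q3 head=0 tape=b[b]babbbb
After 10 steps: state q3, head at 0, tape bbbabbbb.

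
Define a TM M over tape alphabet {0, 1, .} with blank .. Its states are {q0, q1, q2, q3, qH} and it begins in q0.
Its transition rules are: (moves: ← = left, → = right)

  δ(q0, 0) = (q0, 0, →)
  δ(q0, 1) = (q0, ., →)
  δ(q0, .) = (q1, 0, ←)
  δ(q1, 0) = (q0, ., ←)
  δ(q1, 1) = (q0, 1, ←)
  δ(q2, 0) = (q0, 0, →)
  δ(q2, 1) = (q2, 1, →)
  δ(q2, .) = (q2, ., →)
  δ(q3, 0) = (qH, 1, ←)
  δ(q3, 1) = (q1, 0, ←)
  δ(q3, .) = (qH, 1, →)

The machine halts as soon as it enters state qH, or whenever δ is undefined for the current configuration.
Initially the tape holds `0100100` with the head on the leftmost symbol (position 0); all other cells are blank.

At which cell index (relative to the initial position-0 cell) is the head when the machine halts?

-2

state=q0 head=0 tape=..[0]100100.   (q0,0)→(q0,0,→)
state=q0 head=1 tape=..0[1]00100.   (q0,1)→(q0,.,→)
state=q0 head=2 tape=..0.[0]0100.   (q0,0)→(q0,0,→)
state=q0 head=3 tape=..0.0[0]100.   (q0,0)→(q0,0,→)
state=q0 head=4 tape=..0.00[1]00.   (q0,1)→(q0,.,→)
state=q0 head=5 tape=..0.00.[0]0.   (q0,0)→(q0,0,→)
state=q0 head=6 tape=..0.00.0[0].   (q0,0)→(q0,0,→)
state=q0 head=7 tape=..0.00.00[.]   (q0,.)→(q1,0,←)
state=q1 head=6 tape=..0.00.0[0]0   (q1,0)→(q0,.,←)
state=q0 head=5 tape=..0.00.[0].0   (q0,0)→(q0,0,→)
state=q0 head=6 tape=..0.00.0[.]0   (q0,.)→(q1,0,←)
state=q1 head=5 tape=..0.00.[0]00   (q1,0)→(q0,.,←)
state=q0 head=4 tape=..0.00[.].00   (q0,.)→(q1,0,←)
state=q1 head=3 tape=..0.0[0]0.00   (q1,0)→(q0,.,←)
state=q0 head=2 tape=..0.[0].0.00   (q0,0)→(q0,0,→)
state=q0 head=3 tape=..0.0[.]0.00   (q0,.)→(q1,0,←)
state=q1 head=2 tape=..0.[0]00.00   (q1,0)→(q0,.,←)
state=q0 head=1 tape=..0[.].00.00   (q0,.)→(q1,0,←)
state=q1 head=0 tape=..[0]0.00.00   (q1,0)→(q0,.,←)
state=q0 head=-1 tape=.[.].0.00.00   (q0,.)→(q1,0,←)
state=q1 head=-2 tape=[.]0.0.00.00
At halt the head is at cell -2.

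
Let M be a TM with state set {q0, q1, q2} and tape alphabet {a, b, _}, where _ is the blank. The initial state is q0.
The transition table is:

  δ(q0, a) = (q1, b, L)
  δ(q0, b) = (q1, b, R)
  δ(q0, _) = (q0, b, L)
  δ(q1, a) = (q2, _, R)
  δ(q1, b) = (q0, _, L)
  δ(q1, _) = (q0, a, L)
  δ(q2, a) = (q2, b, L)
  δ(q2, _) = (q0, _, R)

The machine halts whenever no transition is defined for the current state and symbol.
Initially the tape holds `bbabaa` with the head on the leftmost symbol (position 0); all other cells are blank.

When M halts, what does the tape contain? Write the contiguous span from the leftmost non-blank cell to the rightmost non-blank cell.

state=q0 head=0 tape=[b]babaa__   (q0,b)→(q1,b,R)
state=q1 head=1 tape=b[b]abaa__   (q1,b)→(q0,_,L)
state=q0 head=0 tape=[b]_abaa__   (q0,b)→(q1,b,R)
state=q1 head=1 tape=b[_]abaa__   (q1,_)→(q0,a,L)
state=q0 head=0 tape=[b]aabaa__   (q0,b)→(q1,b,R)
state=q1 head=1 tape=b[a]abaa__   (q1,a)→(q2,_,R)
state=q2 head=2 tape=b_[a]baa__   (q2,a)→(q2,b,L)
state=q2 head=1 tape=b[_]bbaa__   (q2,_)→(q0,_,R)
state=q0 head=2 tape=b_[b]baa__   (q0,b)→(q1,b,R)
state=q1 head=3 tape=b_b[b]aa__   (q1,b)→(q0,_,L)
state=q0 head=2 tape=b_[b]_aa__   (q0,b)→(q1,b,R)
state=q1 head=3 tape=b_b[_]aa__   (q1,_)→(q0,a,L)
state=q0 head=2 tape=b_[b]aaa__   (q0,b)→(q1,b,R)
state=q1 head=3 tape=b_b[a]aa__   (q1,a)→(q2,_,R)
state=q2 head=4 tape=b_b_[a]a__   (q2,a)→(q2,b,L)
state=q2 head=3 tape=b_b[_]ba__   (q2,_)→(q0,_,R)
state=q0 head=4 tape=b_b_[b]a__   (q0,b)→(q1,b,R)
state=q1 head=5 tape=b_b_b[a]__   (q1,a)→(q2,_,R)
state=q2 head=6 tape=b_b_b_[_]_   (q2,_)→(q0,_,R)
state=q0 head=7 tape=b_b_b__[_]   (q0,_)→(q0,b,L)
state=q0 head=6 tape=b_b_b_[_]b   (q0,_)→(q0,b,L)
state=q0 head=5 tape=b_b_b[_]bb   (q0,_)→(q0,b,L)
state=q0 head=4 tape=b_b_[b]bbb   (q0,b)→(q1,b,R)
state=q1 head=5 tape=b_b_b[b]bb   (q1,b)→(q0,_,L)
state=q0 head=4 tape=b_b_[b]_bb   (q0,b)→(q1,b,R)
state=q1 head=5 tape=b_b_b[_]bb   (q1,_)→(q0,a,L)
state=q0 head=4 tape=b_b_[b]abb   (q0,b)→(q1,b,R)
state=q1 head=5 tape=b_b_b[a]bb   (q1,a)→(q2,_,R)
state=q2 head=6 tape=b_b_b_[b]b
The non-blank tape span at halt is b_b_b_bb.

b_b_b_bb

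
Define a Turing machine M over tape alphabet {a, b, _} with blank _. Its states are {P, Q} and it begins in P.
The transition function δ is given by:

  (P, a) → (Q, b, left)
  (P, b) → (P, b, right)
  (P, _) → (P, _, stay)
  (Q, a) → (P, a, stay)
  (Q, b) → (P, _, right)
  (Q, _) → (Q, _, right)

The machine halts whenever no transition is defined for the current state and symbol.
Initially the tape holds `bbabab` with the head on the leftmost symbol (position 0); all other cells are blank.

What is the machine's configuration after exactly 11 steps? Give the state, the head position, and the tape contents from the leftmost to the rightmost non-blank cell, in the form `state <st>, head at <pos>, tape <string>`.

state P, head at 6, tape b_b_bb

state=P head=0 tape=[b]babab_   (P,b)→(P,b,right)
state=P head=1 tape=b[b]abab_   (P,b)→(P,b,right)
state=P head=2 tape=bb[a]bab_   (P,a)→(Q,b,left)
state=Q head=1 tape=b[b]bbab_   (Q,b)→(P,_,right)
state=P head=2 tape=b_[b]bab_   (P,b)→(P,b,right)
state=P head=3 tape=b_b[b]ab_   (P,b)→(P,b,right)
state=P head=4 tape=b_bb[a]b_   (P,a)→(Q,b,left)
state=Q head=3 tape=b_b[b]bb_   (Q,b)→(P,_,right)
state=P head=4 tape=b_b_[b]b_   (P,b)→(P,b,right)
state=P head=5 tape=b_b_b[b]_   (P,b)→(P,b,right)
state=P head=6 tape=b_b_bb[_]   (P,_)→(P,_,stay)
state=P head=6 tape=b_b_bb[_]
After 11 steps: state P, head at 6, tape b_b_bb.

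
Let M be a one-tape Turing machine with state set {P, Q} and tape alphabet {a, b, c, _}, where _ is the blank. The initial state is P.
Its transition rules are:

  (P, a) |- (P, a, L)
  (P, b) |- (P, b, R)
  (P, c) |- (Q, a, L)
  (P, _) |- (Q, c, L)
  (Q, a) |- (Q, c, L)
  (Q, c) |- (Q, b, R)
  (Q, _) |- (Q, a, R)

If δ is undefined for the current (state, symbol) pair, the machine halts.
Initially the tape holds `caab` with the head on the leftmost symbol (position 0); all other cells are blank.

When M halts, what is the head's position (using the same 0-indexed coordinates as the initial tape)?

0

P | __[c]aab   read c → write a, move L, go to Q
Q | _[_]aaab   read _ → write a, move R, go to Q
Q | _a[a]aab   read a → write c, move L, go to Q
Q | _[a]caab   read a → write c, move L, go to Q
Q | [_]ccaab   read _ → write a, move R, go to Q
Q | a[c]caab   read c → write b, move R, go to Q
Q | ab[c]aab   read c → write b, move R, go to Q
Q | abb[a]ab   read a → write c, move L, go to Q
Q | ab[b]cab
At halt the head is at cell 0.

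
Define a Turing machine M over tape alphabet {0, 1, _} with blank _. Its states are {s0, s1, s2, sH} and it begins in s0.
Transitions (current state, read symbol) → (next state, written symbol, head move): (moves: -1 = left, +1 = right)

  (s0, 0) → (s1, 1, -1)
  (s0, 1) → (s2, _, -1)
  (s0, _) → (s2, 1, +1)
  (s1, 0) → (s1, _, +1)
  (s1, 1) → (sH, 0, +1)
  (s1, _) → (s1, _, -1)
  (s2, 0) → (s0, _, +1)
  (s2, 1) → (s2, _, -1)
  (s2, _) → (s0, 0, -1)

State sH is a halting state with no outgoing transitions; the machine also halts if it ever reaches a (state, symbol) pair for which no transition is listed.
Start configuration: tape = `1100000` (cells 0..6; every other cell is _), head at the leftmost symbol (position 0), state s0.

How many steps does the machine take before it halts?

33

state=s0 head=0 tape=______[1]100000   (s0,1)→(s2,_,-1)
state=s2 head=-1 tape=_____[_]_100000   (s2,_)→(s0,0,-1)
state=s0 head=-2 tape=____[_]0_100000   (s0,_)→(s2,1,+1)
state=s2 head=-1 tape=____1[0]_100000   (s2,0)→(s0,_,+1)
state=s0 head=0 tape=____1_[_]100000   (s0,_)→(s2,1,+1)
state=s2 head=1 tape=____1_1[1]00000   (s2,1)→(s2,_,-1)
state=s2 head=0 tape=____1_[1]_00000   (s2,1)→(s2,_,-1)
state=s2 head=-1 tape=____1[_]__00000   (s2,_)→(s0,0,-1)
state=s0 head=-2 tape=____[1]0__00000   (s0,1)→(s2,_,-1)
state=s2 head=-3 tape=___[_]_0__00000   (s2,_)→(s0,0,-1)
state=s0 head=-4 tape=__[_]0_0__00000   (s0,_)→(s2,1,+1)
state=s2 head=-3 tape=__1[0]_0__00000   (s2,0)→(s0,_,+1)
state=s0 head=-2 tape=__1_[_]0__00000   (s0,_)→(s2,1,+1)
state=s2 head=-1 tape=__1_1[0]__00000   (s2,0)→(s0,_,+1)
state=s0 head=0 tape=__1_1_[_]_00000   (s0,_)→(s2,1,+1)
state=s2 head=1 tape=__1_1_1[_]00000   (s2,_)→(s0,0,-1)
state=s0 head=0 tape=__1_1_[1]000000   (s0,1)→(s2,_,-1)
state=s2 head=-1 tape=__1_1[_]_000000   (s2,_)→(s0,0,-1)
state=s0 head=-2 tape=__1_[1]0_000000   (s0,1)→(s2,_,-1)
state=s2 head=-3 tape=__1[_]_0_000000   (s2,_)→(s0,0,-1)
state=s0 head=-4 tape=__[1]0_0_000000   (s0,1)→(s2,_,-1)
state=s2 head=-5 tape=_[_]_0_0_000000   (s2,_)→(s0,0,-1)
state=s0 head=-6 tape=[_]0_0_0_000000   (s0,_)→(s2,1,+1)
state=s2 head=-5 tape=1[0]_0_0_000000   (s2,0)→(s0,_,+1)
state=s0 head=-4 tape=1_[_]0_0_000000   (s0,_)→(s2,1,+1)
state=s2 head=-3 tape=1_1[0]_0_000000   (s2,0)→(s0,_,+1)
state=s0 head=-2 tape=1_1_[_]0_000000   (s0,_)→(s2,1,+1)
state=s2 head=-1 tape=1_1_1[0]_000000   (s2,0)→(s0,_,+1)
state=s0 head=0 tape=1_1_1_[_]000000   (s0,_)→(s2,1,+1)
state=s2 head=1 tape=1_1_1_1[0]00000   (s2,0)→(s0,_,+1)
state=s0 head=2 tape=1_1_1_1_[0]0000   (s0,0)→(s1,1,-1)
state=s1 head=1 tape=1_1_1_1[_]10000   (s1,_)→(s1,_,-1)
state=s1 head=0 tape=1_1_1_[1]_10000   (s1,1)→(sH,0,+1)
state=sH head=1 tape=1_1_1_0[_]10000
M halts after 33 transitions.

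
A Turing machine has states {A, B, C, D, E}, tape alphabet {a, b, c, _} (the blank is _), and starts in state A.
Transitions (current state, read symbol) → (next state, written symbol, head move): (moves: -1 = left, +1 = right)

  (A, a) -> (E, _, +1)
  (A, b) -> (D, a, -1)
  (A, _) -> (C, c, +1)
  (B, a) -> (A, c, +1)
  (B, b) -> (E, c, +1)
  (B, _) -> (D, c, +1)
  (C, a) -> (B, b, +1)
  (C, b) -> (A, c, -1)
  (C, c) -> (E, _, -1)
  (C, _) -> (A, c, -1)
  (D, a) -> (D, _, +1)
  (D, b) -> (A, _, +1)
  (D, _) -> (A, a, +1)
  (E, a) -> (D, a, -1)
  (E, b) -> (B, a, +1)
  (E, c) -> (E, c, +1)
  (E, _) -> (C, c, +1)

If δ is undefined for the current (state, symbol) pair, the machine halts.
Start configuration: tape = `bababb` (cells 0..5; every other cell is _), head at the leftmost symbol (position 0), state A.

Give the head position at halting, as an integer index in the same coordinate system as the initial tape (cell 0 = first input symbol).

3

state=A head=0 tape=_[b]ababb   (A,b)→(D,a,-1)
state=D head=-1 tape=[_]aababb   (D,_)→(A,a,+1)
state=A head=0 tape=a[a]ababb   (A,a)→(E,_,+1)
state=E head=1 tape=a_[a]babb   (E,a)→(D,a,-1)
state=D head=0 tape=a[_]ababb   (D,_)→(A,a,+1)
state=A head=1 tape=aa[a]babb   (A,a)→(E,_,+1)
state=E head=2 tape=aa_[b]abb   (E,b)→(B,a,+1)
state=B head=3 tape=aa_a[a]bb   (B,a)→(A,c,+1)
state=A head=4 tape=aa_ac[b]b   (A,b)→(D,a,-1)
state=D head=3 tape=aa_a[c]ab
At halt the head is at cell 3.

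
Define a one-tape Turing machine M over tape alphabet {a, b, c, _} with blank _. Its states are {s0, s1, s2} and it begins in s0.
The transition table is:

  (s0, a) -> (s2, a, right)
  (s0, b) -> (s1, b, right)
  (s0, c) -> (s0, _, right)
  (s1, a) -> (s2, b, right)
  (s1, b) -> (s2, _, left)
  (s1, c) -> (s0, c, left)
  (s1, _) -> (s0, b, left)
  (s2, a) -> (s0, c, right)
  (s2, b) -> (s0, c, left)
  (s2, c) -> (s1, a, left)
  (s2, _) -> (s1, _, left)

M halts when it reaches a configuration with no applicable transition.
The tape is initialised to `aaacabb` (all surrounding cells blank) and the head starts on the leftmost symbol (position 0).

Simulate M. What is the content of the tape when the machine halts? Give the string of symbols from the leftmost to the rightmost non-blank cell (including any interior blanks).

acbcb

state=s0 head=0 tape=[a]aacabb_   (s0,a)→(s2,a,right)
state=s2 head=1 tape=a[a]acabb_   (s2,a)→(s0,c,right)
state=s0 head=2 tape=ac[a]cabb_   (s0,a)→(s2,a,right)
state=s2 head=3 tape=aca[c]abb_   (s2,c)→(s1,a,left)
state=s1 head=2 tape=ac[a]aabb_   (s1,a)→(s2,b,right)
state=s2 head=3 tape=acb[a]abb_   (s2,a)→(s0,c,right)
state=s0 head=4 tape=acbc[a]bb_   (s0,a)→(s2,a,right)
state=s2 head=5 tape=acbca[b]b_   (s2,b)→(s0,c,left)
state=s0 head=4 tape=acbc[a]cb_   (s0,a)→(s2,a,right)
state=s2 head=5 tape=acbca[c]b_   (s2,c)→(s1,a,left)
state=s1 head=4 tape=acbc[a]ab_   (s1,a)→(s2,b,right)
state=s2 head=5 tape=acbcb[a]b_   (s2,a)→(s0,c,right)
state=s0 head=6 tape=acbcbc[b]_   (s0,b)→(s1,b,right)
state=s1 head=7 tape=acbcbcb[_]   (s1,_)→(s0,b,left)
state=s0 head=6 tape=acbcbc[b]b   (s0,b)→(s1,b,right)
state=s1 head=7 tape=acbcbcb[b]   (s1,b)→(s2,_,left)
state=s2 head=6 tape=acbcbc[b]_   (s2,b)→(s0,c,left)
state=s0 head=5 tape=acbcb[c]c_   (s0,c)→(s0,_,right)
state=s0 head=6 tape=acbcb_[c]_   (s0,c)→(s0,_,right)
state=s0 head=7 tape=acbcb__[_]
The non-blank tape span at halt is acbcb.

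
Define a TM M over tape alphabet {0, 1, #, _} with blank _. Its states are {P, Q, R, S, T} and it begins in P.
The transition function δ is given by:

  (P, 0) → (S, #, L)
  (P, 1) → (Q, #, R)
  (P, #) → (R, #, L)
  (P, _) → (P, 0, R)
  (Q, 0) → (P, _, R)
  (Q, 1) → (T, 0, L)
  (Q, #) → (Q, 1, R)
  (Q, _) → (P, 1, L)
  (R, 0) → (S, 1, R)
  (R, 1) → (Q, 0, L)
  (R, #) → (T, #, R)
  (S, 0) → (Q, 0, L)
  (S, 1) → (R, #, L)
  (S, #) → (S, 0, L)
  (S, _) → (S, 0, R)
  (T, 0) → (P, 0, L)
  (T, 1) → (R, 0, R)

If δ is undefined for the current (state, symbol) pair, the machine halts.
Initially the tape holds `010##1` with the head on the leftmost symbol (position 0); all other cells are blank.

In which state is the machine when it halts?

state=P head=0 tape=______[0]10##1   (P,0)→(S,#,L)
state=S head=-1 tape=_____[_]#10##1   (S,_)→(S,0,R)
state=S head=0 tape=_____0[#]10##1   (S,#)→(S,0,L)
state=S head=-1 tape=_____[0]010##1   (S,0)→(Q,0,L)
state=Q head=-2 tape=____[_]0010##1   (Q,_)→(P,1,L)
state=P head=-3 tape=___[_]10010##1   (P,_)→(P,0,R)
state=P head=-2 tape=___0[1]0010##1   (P,1)→(Q,#,R)
state=Q head=-1 tape=___0#[0]010##1   (Q,0)→(P,_,R)
state=P head=0 tape=___0#_[0]10##1   (P,0)→(S,#,L)
state=S head=-1 tape=___0#[_]#10##1   (S,_)→(S,0,R)
state=S head=0 tape=___0#0[#]10##1   (S,#)→(S,0,L)
state=S head=-1 tape=___0#[0]010##1   (S,0)→(Q,0,L)
state=Q head=-2 tape=___0[#]0010##1   (Q,#)→(Q,1,R)
state=Q head=-1 tape=___01[0]010##1   (Q,0)→(P,_,R)
state=P head=0 tape=___01_[0]10##1   (P,0)→(S,#,L)
state=S head=-1 tape=___01[_]#10##1   (S,_)→(S,0,R)
state=S head=0 tape=___010[#]10##1   (S,#)→(S,0,L)
state=S head=-1 tape=___01[0]010##1   (S,0)→(Q,0,L)
state=Q head=-2 tape=___0[1]0010##1   (Q,1)→(T,0,L)
state=T head=-3 tape=___[0]00010##1   (T,0)→(P,0,L)
state=P head=-4 tape=__[_]000010##1   (P,_)→(P,0,R)
state=P head=-3 tape=__0[0]00010##1   (P,0)→(S,#,L)
state=S head=-4 tape=__[0]#00010##1   (S,0)→(Q,0,L)
state=Q head=-5 tape=_[_]0#00010##1   (Q,_)→(P,1,L)
state=P head=-6 tape=[_]10#00010##1   (P,_)→(P,0,R)
state=P head=-5 tape=0[1]0#00010##1   (P,1)→(Q,#,R)
state=Q head=-4 tape=0#[0]#00010##1   (Q,0)→(P,_,R)
state=P head=-3 tape=0#_[#]00010##1   (P,#)→(R,#,L)
state=R head=-4 tape=0#[_]#00010##1
No transition is defined for (R, _); M halts in state R.

R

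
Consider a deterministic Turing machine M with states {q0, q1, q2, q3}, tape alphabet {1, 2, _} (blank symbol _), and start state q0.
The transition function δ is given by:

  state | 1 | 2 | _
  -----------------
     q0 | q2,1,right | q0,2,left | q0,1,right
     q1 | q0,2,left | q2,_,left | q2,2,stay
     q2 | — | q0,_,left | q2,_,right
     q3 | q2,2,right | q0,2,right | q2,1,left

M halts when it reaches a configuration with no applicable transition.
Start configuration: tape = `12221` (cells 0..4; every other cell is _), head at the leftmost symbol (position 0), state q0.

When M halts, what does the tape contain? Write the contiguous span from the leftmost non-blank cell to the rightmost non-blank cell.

111_1

state=q0 head=0 tape=[1]2221   (q0,1)→(q2,1,right)
state=q2 head=1 tape=1[2]221   (q2,2)→(q0,_,left)
state=q0 head=0 tape=[1]_221   (q0,1)→(q2,1,right)
state=q2 head=1 tape=1[_]221   (q2,_)→(q2,_,right)
state=q2 head=2 tape=1_[2]21   (q2,2)→(q0,_,left)
state=q0 head=1 tape=1[_]_21   (q0,_)→(q0,1,right)
state=q0 head=2 tape=11[_]21   (q0,_)→(q0,1,right)
state=q0 head=3 tape=111[2]1   (q0,2)→(q0,2,left)
state=q0 head=2 tape=11[1]21   (q0,1)→(q2,1,right)
state=q2 head=3 tape=111[2]1   (q2,2)→(q0,_,left)
state=q0 head=2 tape=11[1]_1   (q0,1)→(q2,1,right)
state=q2 head=3 tape=111[_]1   (q2,_)→(q2,_,right)
state=q2 head=4 tape=111_[1]
The non-blank tape span at halt is 111_1.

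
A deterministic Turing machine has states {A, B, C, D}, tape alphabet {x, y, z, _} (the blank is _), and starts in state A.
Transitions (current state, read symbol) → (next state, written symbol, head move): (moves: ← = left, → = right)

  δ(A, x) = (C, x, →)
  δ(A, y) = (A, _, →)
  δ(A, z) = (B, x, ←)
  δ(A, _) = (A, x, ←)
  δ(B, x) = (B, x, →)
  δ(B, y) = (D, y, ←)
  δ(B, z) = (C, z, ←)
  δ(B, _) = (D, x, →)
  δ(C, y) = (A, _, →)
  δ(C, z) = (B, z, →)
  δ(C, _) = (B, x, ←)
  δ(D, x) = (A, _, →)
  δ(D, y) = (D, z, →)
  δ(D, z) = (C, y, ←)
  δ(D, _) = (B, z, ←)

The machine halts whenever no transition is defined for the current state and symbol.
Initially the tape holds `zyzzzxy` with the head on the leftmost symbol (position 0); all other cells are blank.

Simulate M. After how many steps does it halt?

18

state=A head=0 tape=_[z]yzzzxy_   (A,z)→(B,x,←)
state=B head=-1 tape=[_]xyzzzxy_   (B,_)→(D,x,→)
state=D head=0 tape=x[x]yzzzxy_   (D,x)→(A,_,→)
state=A head=1 tape=x_[y]zzzxy_   (A,y)→(A,_,→)
state=A head=2 tape=x__[z]zzxy_   (A,z)→(B,x,←)
state=B head=1 tape=x_[_]xzzxy_   (B,_)→(D,x,→)
state=D head=2 tape=x_x[x]zzxy_   (D,x)→(A,_,→)
state=A head=3 tape=x_x_[z]zxy_   (A,z)→(B,x,←)
state=B head=2 tape=x_x[_]xzxy_   (B,_)→(D,x,→)
state=D head=3 tape=x_xx[x]zxy_   (D,x)→(A,_,→)
state=A head=4 tape=x_xx_[z]xy_   (A,z)→(B,x,←)
state=B head=3 tape=x_xx[_]xxy_   (B,_)→(D,x,→)
state=D head=4 tape=x_xxx[x]xy_   (D,x)→(A,_,→)
state=A head=5 tape=x_xxx_[x]y_   (A,x)→(C,x,→)
state=C head=6 tape=x_xxx_x[y]_   (C,y)→(A,_,→)
state=A head=7 tape=x_xxx_x_[_]   (A,_)→(A,x,←)
state=A head=6 tape=x_xxx_x[_]x   (A,_)→(A,x,←)
state=A head=5 tape=x_xxx_[x]xx   (A,x)→(C,x,→)
state=C head=6 tape=x_xxx_x[x]x
M halts after 18 transitions.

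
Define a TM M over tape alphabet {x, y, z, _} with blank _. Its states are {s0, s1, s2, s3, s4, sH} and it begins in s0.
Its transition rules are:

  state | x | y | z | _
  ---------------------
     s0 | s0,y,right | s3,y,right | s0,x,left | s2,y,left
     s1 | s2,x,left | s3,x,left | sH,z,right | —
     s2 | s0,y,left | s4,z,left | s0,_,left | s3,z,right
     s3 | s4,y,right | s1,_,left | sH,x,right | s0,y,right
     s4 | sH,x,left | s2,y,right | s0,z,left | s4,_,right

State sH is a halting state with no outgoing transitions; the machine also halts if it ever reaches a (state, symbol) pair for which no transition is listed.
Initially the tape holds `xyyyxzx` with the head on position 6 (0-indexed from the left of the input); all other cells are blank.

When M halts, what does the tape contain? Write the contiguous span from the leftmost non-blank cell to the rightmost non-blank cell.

xyyyyyxy

s0 | xyyyxz[x]_   read x → write y, move right, go to s0
s0 | xyyyxzy[_]   read _ → write y, move left, go to s2
s2 | xyyyxz[y]y   read y → write z, move left, go to s4
s4 | xyyyx[z]zy   read z → write z, move left, go to s0
s0 | xyyy[x]zzy   read x → write y, move right, go to s0
s0 | xyyyy[z]zy   read z → write x, move left, go to s0
s0 | xyyy[y]xzy   read y → write y, move right, go to s3
s3 | xyyyy[x]zy   read x → write y, move right, go to s4
s4 | xyyyyy[z]y   read z → write z, move left, go to s0
s0 | xyyyy[y]zy   read y → write y, move right, go to s3
s3 | xyyyyy[z]y   read z → write x, move right, go to sH
sH | xyyyyyx[y]
The non-blank tape span at halt is xyyyyyxy.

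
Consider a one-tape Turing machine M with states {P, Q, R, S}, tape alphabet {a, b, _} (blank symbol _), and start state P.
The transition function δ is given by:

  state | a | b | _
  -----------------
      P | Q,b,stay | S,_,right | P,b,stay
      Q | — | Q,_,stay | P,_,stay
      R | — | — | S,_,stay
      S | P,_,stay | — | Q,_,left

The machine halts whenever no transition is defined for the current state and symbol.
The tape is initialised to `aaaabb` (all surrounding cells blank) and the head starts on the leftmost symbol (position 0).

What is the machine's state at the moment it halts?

S

state=P head=0 tape=[a]aaabb   (P,a)→(Q,b,stay)
state=Q head=0 tape=[b]aaabb   (Q,b)→(Q,_,stay)
state=Q head=0 tape=[_]aaabb   (Q,_)→(P,_,stay)
state=P head=0 tape=[_]aaabb   (P,_)→(P,b,stay)
state=P head=0 tape=[b]aaabb   (P,b)→(S,_,right)
state=S head=1 tape=_[a]aabb   (S,a)→(P,_,stay)
state=P head=1 tape=_[_]aabb   (P,_)→(P,b,stay)
state=P head=1 tape=_[b]aabb   (P,b)→(S,_,right)
state=S head=2 tape=__[a]abb   (S,a)→(P,_,stay)
state=P head=2 tape=__[_]abb   (P,_)→(P,b,stay)
state=P head=2 tape=__[b]abb   (P,b)→(S,_,right)
state=S head=3 tape=___[a]bb   (S,a)→(P,_,stay)
state=P head=3 tape=___[_]bb   (P,_)→(P,b,stay)
state=P head=3 tape=___[b]bb   (P,b)→(S,_,right)
state=S head=4 tape=____[b]b
No transition is defined for (S, b); M halts in state S.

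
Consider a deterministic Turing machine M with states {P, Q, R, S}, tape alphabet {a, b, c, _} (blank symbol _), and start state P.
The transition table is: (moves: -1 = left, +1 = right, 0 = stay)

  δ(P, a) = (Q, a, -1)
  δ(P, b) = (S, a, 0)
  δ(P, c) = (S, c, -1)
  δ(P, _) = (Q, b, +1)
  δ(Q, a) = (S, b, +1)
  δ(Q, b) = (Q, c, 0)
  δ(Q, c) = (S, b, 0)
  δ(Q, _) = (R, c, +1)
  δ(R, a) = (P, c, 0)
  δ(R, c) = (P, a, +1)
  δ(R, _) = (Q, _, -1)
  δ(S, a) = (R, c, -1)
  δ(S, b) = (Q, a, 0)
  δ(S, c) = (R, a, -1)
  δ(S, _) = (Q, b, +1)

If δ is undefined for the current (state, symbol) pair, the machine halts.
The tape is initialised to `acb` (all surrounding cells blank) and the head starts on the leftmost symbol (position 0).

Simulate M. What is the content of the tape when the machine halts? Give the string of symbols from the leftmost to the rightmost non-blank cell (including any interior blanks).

bbbacb

state=P head=0 tape=___[a]cb   (P,a)→(Q,a,-1)
state=Q head=-1 tape=__[_]acb   (Q,_)→(R,c,+1)
state=R head=0 tape=__c[a]cb   (R,a)→(P,c,0)
state=P head=0 tape=__c[c]cb   (P,c)→(S,c,-1)
state=S head=-1 tape=__[c]ccb   (S,c)→(R,a,-1)
state=R head=-2 tape=_[_]accb   (R,_)→(Q,_,-1)
state=Q head=-3 tape=[_]_accb   (Q,_)→(R,c,+1)
state=R head=-2 tape=c[_]accb   (R,_)→(Q,_,-1)
state=Q head=-3 tape=[c]_accb   (Q,c)→(S,b,0)
state=S head=-3 tape=[b]_accb   (S,b)→(Q,a,0)
state=Q head=-3 tape=[a]_accb   (Q,a)→(S,b,+1)
state=S head=-2 tape=b[_]accb   (S,_)→(Q,b,+1)
state=Q head=-1 tape=bb[a]ccb   (Q,a)→(S,b,+1)
state=S head=0 tape=bbb[c]cb   (S,c)→(R,a,-1)
state=R head=-1 tape=bb[b]acb
The non-blank tape span at halt is bbbacb.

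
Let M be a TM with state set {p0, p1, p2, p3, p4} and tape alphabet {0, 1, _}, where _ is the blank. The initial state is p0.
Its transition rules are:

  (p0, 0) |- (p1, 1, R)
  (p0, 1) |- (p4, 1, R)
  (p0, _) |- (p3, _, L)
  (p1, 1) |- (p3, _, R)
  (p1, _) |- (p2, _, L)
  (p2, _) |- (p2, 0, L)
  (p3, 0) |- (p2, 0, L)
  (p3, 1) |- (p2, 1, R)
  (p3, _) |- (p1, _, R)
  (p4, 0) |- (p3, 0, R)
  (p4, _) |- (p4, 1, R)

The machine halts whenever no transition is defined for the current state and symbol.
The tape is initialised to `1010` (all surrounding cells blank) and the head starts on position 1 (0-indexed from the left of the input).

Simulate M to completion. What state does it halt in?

state=p0 head=1 tape=1[0]10   (p0,0)→(p1,1,R)
state=p1 head=2 tape=11[1]0   (p1,1)→(p3,_,R)
state=p3 head=3 tape=11_[0]   (p3,0)→(p2,0,L)
state=p2 head=2 tape=11[_]0   (p2,_)→(p2,0,L)
state=p2 head=1 tape=1[1]00
No transition is defined for (p2, 1); M halts in state p2.

p2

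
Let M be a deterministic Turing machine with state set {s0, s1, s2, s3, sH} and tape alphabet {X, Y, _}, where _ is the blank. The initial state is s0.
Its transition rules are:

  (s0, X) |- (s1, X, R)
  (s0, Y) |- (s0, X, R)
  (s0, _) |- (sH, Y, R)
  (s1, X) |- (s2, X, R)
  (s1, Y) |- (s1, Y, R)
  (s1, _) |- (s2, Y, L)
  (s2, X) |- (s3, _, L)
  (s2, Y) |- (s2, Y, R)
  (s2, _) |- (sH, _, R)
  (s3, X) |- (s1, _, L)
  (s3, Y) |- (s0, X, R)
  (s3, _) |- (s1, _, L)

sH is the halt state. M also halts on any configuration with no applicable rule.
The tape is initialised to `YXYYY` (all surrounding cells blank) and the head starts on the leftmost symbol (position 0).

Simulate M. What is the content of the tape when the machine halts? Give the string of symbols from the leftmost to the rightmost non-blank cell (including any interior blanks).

XXYYYY

state=s0 head=0 tape=[Y]XYYY___   (s0,Y)→(s0,X,R)
state=s0 head=1 tape=X[X]YYY___   (s0,X)→(s1,X,R)
state=s1 head=2 tape=XX[Y]YY___   (s1,Y)→(s1,Y,R)
state=s1 head=3 tape=XXY[Y]Y___   (s1,Y)→(s1,Y,R)
state=s1 head=4 tape=XXYY[Y]___   (s1,Y)→(s1,Y,R)
state=s1 head=5 tape=XXYYY[_]__   (s1,_)→(s2,Y,L)
state=s2 head=4 tape=XXYY[Y]Y__   (s2,Y)→(s2,Y,R)
state=s2 head=5 tape=XXYYY[Y]__   (s2,Y)→(s2,Y,R)
state=s2 head=6 tape=XXYYYY[_]_   (s2,_)→(sH,_,R)
state=sH head=7 tape=XXYYYY_[_]
The non-blank tape span at halt is XXYYYY.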